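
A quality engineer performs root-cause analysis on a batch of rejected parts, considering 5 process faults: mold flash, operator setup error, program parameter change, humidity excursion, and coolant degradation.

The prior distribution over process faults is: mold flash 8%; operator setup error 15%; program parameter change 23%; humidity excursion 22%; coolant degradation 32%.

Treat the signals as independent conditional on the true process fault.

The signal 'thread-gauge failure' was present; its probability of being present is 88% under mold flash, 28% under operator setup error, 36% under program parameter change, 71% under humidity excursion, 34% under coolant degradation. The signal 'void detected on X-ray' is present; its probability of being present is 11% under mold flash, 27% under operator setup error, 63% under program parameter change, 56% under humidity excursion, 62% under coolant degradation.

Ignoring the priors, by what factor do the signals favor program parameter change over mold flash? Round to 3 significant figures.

2.34

The Bayes factor is the ratio of the joint likelihoods of the signal pattern under the two hypotheses.
  program parameter change: 0.36 × 0.63 = 0.2268
  mold flash: 0.88 × 0.11 = 0.0968
Bayes factor = 0.2268 / 0.0968 ≈ 2.34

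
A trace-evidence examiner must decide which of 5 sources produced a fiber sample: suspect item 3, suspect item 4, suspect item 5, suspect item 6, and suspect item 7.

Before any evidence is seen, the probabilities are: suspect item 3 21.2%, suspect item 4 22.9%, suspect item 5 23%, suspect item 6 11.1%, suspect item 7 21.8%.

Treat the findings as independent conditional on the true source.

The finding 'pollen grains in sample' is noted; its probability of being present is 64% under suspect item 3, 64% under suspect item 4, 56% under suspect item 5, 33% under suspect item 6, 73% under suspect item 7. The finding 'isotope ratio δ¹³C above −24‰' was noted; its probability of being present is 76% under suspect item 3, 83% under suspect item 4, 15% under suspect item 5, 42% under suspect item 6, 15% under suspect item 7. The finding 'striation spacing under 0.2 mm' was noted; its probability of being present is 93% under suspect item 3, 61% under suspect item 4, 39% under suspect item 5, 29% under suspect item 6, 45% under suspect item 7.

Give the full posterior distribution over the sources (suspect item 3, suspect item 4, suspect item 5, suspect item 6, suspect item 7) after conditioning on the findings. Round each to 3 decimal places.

For each hypothesis, the unnormalized posterior weight is prior × product of the finding likelihoods:
  suspect item 3: 0.212 × 0.64 × 0.76 × 0.93 = 0.095899
  suspect item 4: 0.229 × 0.64 × 0.83 × 0.61 = 0.074203
  suspect item 5: 0.230 × 0.56 × 0.15 × 0.39 = 0.0075348
  suspect item 6: 0.111 × 0.33 × 0.42 × 0.29 = 0.0044615
  suspect item 7: 0.218 × 0.73 × 0.15 × 0.45 = 0.010742
Normalizing constant Z = 0.095899 + 0.074203 + 0.0075348 + 0.0044615 + 0.010742 = 0.19284.
P(suspect item 3 | evidence) = 0.095899 / 0.19284 ≈ 0.497
P(suspect item 4 | evidence) = 0.074203 / 0.19284 ≈ 0.385
P(suspect item 5 | evidence) = 0.0075348 / 0.19284 ≈ 0.039
P(suspect item 6 | evidence) = 0.0044615 / 0.19284 ≈ 0.023
P(suspect item 7 | evidence) = 0.010742 / 0.19284 ≈ 0.056

0.497, 0.385, 0.039, 0.023, 0.056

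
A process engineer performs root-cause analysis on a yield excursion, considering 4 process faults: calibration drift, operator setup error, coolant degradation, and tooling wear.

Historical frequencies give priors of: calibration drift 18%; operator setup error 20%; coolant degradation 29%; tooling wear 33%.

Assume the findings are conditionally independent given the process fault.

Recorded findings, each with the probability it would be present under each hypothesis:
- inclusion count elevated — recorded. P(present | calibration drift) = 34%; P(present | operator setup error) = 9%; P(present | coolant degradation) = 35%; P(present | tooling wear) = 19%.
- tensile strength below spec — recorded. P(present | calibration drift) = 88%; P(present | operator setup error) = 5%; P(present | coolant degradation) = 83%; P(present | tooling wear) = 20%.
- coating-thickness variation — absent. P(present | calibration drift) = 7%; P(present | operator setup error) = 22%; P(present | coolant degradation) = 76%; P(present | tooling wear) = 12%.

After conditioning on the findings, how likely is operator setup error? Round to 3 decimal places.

Multiply each prior by the joint likelihood of the evidence pattern (using 1 − P(present | H) for each absent finding):
  calibration drift: 0.18 × 0.34 × 0.88 × (1 − 0.07) = 0.050086
  operator setup error: 0.20 × 0.09 × 0.05 × (1 − 0.22) = 0.000702
  coolant degradation: 0.29 × 0.35 × 0.83 × (1 − 0.76) = 0.020219
  tooling wear: 0.33 × 0.19 × 0.20 × (1 − 0.12) = 0.011035
Normalizing constant Z = 0.050086 + 0.000702 + 0.020219 + 0.011035 = 0.082042.
P(operator setup error | evidence) = 0.000702 / 0.082042 ≈ 0.009.

0.009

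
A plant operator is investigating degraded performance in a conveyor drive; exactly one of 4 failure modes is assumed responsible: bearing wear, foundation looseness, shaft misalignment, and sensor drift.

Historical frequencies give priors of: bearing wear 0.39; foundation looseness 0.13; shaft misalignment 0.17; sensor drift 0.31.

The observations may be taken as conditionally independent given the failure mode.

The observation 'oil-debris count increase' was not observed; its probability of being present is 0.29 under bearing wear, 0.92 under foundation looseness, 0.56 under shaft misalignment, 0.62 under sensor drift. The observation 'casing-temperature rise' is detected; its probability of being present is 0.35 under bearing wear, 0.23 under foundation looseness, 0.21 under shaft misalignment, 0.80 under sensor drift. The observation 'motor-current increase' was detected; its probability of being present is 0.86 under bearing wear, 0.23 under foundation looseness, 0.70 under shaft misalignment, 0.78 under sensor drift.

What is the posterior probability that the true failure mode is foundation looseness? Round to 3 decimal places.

0.003

For each hypothesis, the unnormalized posterior weight is prior × product of the observation likelihoods (using 1 − P(present | H) for each absent observation):
  bearing wear: 0.39 × (1 − 0.29) × 0.35 × 0.86 = 0.083347
  foundation looseness: 0.13 × (1 − 0.92) × 0.23 × 0.23 = 0.00055016
  shaft misalignment: 0.17 × (1 − 0.56) × 0.21 × 0.70 = 0.010996
  sensor drift: 0.31 × (1 − 0.62) × 0.80 × 0.78 = 0.073507
Normalizing constant Z = 0.083347 + 0.00055016 + 0.010996 + 0.073507 = 0.1684.
P(foundation looseness | evidence) = 0.00055016 / 0.1684 ≈ 0.003.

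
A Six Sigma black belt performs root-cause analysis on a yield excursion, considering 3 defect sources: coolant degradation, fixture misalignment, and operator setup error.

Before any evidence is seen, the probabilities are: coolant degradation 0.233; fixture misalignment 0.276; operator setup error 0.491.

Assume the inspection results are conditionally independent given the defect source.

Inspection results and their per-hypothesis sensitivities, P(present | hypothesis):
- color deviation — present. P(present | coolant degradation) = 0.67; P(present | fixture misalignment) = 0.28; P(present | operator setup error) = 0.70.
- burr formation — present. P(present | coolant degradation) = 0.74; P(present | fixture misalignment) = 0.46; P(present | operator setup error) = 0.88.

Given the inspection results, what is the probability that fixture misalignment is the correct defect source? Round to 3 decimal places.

0.078

Multiply each prior by the joint likelihood of the inspection result pattern:
  coolant degradation: 0.233 × 0.67 × 0.74 = 0.11552
  fixture misalignment: 0.276 × 0.28 × 0.46 = 0.035549
  operator setup error: 0.491 × 0.70 × 0.88 = 0.30246
Marginal likelihood of the evidence = 0.45353.
P(fixture misalignment | evidence) = 0.035549 / 0.45353 ≈ 0.078.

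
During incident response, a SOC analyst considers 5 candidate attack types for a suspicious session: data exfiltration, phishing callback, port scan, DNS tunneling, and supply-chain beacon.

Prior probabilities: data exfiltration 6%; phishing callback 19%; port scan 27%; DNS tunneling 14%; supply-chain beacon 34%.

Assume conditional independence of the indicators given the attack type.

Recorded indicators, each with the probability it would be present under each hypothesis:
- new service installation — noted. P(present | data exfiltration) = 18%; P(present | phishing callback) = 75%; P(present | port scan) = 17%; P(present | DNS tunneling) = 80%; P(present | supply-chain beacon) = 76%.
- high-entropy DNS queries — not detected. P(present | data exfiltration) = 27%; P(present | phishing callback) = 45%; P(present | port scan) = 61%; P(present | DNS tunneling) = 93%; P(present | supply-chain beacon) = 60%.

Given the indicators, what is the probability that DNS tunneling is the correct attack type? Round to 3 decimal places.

For each hypothesis, the unnormalized posterior weight is prior × product of the indicator likelihoods (using 1 − P(present | H) for each absent indicator):
  data exfiltration: 0.06 × 0.18 × (1 − 0.27) = 0.007884
  phishing callback: 0.19 × 0.75 × (1 − 0.45) = 0.078375
  port scan: 0.27 × 0.17 × (1 − 0.61) = 0.017901
  DNS tunneling: 0.14 × 0.80 × (1 − 0.93) = 0.00784
  supply-chain beacon: 0.34 × 0.76 × (1 − 0.60) = 0.10336
Normalizing constant Z = 0.007884 + 0.078375 + 0.017901 + 0.00784 + 0.10336 = 0.21536.
P(DNS tunneling | evidence) = 0.00784 / 0.21536 ≈ 0.036.

0.036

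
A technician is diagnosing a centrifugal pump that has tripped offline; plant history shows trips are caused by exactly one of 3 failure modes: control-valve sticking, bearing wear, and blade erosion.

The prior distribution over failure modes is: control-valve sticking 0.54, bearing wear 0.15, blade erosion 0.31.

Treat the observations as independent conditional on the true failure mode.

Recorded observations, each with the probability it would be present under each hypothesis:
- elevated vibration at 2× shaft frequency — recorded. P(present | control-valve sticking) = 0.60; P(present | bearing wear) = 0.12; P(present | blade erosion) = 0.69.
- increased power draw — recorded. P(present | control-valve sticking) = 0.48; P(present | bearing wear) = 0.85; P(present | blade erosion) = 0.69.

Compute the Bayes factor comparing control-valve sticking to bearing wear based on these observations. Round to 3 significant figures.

Joint likelihood of the evidence pattern under each hypothesis:
  control-valve sticking: 0.60 × 0.48 = 0.288
  bearing wear: 0.12 × 0.85 = 0.102
Bayes factor = 0.288 / 0.102 ≈ 2.82

2.82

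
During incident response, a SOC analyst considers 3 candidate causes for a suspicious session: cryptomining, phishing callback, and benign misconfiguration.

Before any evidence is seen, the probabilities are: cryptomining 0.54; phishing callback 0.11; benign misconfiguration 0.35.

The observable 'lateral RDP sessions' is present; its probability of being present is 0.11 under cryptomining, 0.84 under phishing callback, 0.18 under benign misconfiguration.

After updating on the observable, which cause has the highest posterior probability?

phishing callback

Multiply each prior by the likelihood of the observable:
  cryptomining: 0.54 × 0.11 = 0.0594
  phishing callback: 0.11 × 0.84 = 0.0924
  benign misconfiguration: 0.35 × 0.18 = 0.063
Normalizing constant Z = 0.0594 + 0.0924 + 0.063 = 0.2148.
P(cryptomining | evidence) ≈ 0.0594 / 0.2148 ≈ 0.277
P(phishing callback | evidence) ≈ 0.0924 / 0.2148 ≈ 0.430
P(benign misconfiguration | evidence) ≈ 0.063 / 0.2148 ≈ 0.293
The largest is 0.430, so phishing callback is most probable.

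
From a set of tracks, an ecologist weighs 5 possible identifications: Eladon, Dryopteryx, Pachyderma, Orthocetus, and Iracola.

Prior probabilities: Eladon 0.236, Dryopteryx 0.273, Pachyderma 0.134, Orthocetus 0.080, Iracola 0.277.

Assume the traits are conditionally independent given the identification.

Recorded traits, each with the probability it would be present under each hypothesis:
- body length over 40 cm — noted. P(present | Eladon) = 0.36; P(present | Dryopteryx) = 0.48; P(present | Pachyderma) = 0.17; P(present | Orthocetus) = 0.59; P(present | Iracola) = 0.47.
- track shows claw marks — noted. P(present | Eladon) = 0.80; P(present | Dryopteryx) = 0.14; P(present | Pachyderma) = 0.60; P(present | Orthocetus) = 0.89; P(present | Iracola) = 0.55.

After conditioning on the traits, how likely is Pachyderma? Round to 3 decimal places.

0.064

Multiply each prior by the joint likelihood of the trait pattern:
  Eladon: 0.236 × 0.36 × 0.80 = 0.067968
  Dryopteryx: 0.273 × 0.48 × 0.14 = 0.018346
  Pachyderma: 0.134 × 0.17 × 0.60 = 0.013668
  Orthocetus: 0.080 × 0.59 × 0.89 = 0.042008
  Iracola: 0.277 × 0.47 × 0.55 = 0.071605
The unnormalized weights sum to 0.21359.
P(Pachyderma | evidence) = 0.013668 / 0.21359 ≈ 0.064.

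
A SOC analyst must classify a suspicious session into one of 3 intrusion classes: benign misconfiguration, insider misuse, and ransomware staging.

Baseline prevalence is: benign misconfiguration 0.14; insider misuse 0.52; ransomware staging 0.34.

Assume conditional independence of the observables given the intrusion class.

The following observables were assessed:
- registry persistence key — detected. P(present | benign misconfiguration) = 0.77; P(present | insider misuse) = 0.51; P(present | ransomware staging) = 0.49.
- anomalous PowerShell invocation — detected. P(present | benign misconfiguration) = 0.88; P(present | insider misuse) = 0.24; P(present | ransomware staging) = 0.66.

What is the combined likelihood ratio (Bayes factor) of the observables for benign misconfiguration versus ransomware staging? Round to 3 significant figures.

2.10

Take the product of per-observable likelihoods under each hypothesis, then divide.
  benign misconfiguration: 0.77 × 0.88 = 0.6776
  ransomware staging: 0.49 × 0.66 = 0.3234
Bayes factor = 0.6776 / 0.3234 ≈ 2.10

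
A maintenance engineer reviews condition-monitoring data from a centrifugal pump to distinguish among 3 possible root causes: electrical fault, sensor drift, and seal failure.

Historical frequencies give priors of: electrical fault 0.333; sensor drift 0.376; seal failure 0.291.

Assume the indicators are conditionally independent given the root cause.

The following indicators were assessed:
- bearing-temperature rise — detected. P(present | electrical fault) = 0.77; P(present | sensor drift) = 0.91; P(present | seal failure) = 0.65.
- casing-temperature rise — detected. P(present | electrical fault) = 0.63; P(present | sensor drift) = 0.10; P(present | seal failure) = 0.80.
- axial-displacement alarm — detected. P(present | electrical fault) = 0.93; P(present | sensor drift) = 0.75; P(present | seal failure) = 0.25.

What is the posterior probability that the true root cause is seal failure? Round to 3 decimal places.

For each hypothesis, the unnormalized posterior weight is prior × product of the indicator likelihoods:
  electrical fault: 0.333 × 0.77 × 0.63 × 0.93 = 0.15023
  sensor drift: 0.376 × 0.91 × 0.10 × 0.75 = 0.025662
  seal failure: 0.291 × 0.65 × 0.80 × 0.25 = 0.03783
Marginal likelihood of the evidence = 0.21372.
P(seal failure | evidence) = 0.03783 / 0.21372 ≈ 0.177.

0.177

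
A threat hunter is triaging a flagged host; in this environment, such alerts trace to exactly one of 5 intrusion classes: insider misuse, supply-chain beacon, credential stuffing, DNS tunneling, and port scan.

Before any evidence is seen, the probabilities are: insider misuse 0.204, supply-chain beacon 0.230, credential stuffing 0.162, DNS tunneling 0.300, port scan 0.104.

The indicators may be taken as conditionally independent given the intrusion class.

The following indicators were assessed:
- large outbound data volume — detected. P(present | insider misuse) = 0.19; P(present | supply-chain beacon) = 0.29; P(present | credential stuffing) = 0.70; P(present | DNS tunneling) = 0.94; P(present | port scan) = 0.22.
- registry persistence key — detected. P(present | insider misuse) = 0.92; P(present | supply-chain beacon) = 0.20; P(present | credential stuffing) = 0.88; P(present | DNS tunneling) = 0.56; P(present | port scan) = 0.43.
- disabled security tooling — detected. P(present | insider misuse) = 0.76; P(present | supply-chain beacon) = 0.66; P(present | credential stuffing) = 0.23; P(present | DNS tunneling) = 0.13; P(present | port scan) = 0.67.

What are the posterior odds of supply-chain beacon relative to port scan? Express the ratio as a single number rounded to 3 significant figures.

Unnormalized posterior weight (prior times the indicator likelihoods) for each of the two hypotheses:
  supply-chain beacon: 0.230 × 0.29 × 0.20 × 0.66 = 0.0088044
  port scan: 0.104 × 0.22 × 0.43 × 0.67 = 0.0065917
Posterior odds = 0.0088044 / 0.0065917 ≈ 1.34.

1.34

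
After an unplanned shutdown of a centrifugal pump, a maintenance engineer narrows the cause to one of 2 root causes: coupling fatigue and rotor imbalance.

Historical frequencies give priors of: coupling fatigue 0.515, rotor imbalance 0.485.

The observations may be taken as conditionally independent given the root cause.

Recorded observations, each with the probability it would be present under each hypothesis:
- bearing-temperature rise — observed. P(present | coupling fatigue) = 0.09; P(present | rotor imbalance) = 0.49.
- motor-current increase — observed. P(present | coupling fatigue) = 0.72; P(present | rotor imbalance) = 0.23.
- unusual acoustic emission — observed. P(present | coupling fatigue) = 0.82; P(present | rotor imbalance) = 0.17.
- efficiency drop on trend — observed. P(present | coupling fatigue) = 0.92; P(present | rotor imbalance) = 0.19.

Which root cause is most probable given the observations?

coupling fatigue

For each hypothesis, the unnormalized posterior weight is prior × product of the observation likelihoods:
  coupling fatigue: 0.515 × 0.09 × 0.72 × 0.82 × 0.92 = 0.025176
  rotor imbalance: 0.485 × 0.49 × 0.23 × 0.17 × 0.19 = 0.0017655
The unnormalized weights sum to 0.026941.
P(coupling fatigue | evidence) ≈ 0.025176 / 0.026941 ≈ 0.934
P(rotor imbalance | evidence) ≈ 0.0017655 / 0.026941 ≈ 0.066
The largest is 0.934, so coupling fatigue is most probable.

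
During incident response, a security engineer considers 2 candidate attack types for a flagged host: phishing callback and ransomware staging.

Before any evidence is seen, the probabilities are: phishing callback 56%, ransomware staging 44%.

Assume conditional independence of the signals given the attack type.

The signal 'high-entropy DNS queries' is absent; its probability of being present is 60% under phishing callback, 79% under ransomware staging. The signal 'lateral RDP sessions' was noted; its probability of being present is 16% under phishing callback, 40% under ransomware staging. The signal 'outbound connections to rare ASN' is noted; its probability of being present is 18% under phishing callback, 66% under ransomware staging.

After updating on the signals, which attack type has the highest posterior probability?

For each hypothesis, the unnormalized posterior weight is prior × product of the signal likelihoods (using 1 − P(present | H) for each absent signal):
  phishing callback: 0.560 × (1 − 0.60) × 0.16 × 0.18 = 0.0064512
  ransomware staging: 0.440 × (1 − 0.79) × 0.40 × 0.66 = 0.024394
Marginal likelihood of the evidence = 0.030845.
P(phishing callback | evidence) ≈ 0.0064512 / 0.030845 ≈ 0.209
P(ransomware staging | evidence) ≈ 0.024394 / 0.030845 ≈ 0.791
The largest is 0.791, so ransomware staging is most probable.

ransomware staging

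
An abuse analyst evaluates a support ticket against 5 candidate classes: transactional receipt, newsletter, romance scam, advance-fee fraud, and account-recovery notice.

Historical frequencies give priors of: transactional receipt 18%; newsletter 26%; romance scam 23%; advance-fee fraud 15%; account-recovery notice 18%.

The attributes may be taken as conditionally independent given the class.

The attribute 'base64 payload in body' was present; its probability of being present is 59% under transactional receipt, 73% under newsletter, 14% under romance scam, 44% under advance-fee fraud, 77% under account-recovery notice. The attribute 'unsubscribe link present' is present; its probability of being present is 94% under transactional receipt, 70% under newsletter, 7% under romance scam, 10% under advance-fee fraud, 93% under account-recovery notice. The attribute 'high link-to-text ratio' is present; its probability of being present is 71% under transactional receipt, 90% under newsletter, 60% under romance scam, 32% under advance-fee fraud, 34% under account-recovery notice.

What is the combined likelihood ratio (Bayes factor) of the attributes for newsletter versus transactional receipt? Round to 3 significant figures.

1.17

Take the product of per-attribute likelihoods under each hypothesis, then divide.
  newsletter: 0.73 × 0.70 × 0.90 = 0.4599
  transactional receipt: 0.59 × 0.94 × 0.71 = 0.39377
Bayes factor = 0.4599 / 0.39377 ≈ 1.17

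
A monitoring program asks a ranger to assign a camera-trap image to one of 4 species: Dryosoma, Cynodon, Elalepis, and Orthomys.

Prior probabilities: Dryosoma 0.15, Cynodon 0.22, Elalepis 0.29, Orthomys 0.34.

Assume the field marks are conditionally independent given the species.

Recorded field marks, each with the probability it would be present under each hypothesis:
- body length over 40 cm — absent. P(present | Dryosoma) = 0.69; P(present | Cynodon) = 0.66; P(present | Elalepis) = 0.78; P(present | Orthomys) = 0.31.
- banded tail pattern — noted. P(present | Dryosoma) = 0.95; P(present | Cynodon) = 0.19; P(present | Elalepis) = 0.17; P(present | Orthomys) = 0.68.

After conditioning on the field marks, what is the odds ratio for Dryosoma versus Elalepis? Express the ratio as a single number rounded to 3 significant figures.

Posterior odds equal prior odds times the likelihood ratio; only the two competing hypotheses matter (using 1 − P(present | H) for each absent field mark).
  Dryosoma: 0.15 × (1 − 0.69) × 0.95 = 0.044175
  Elalepis: 0.29 × (1 − 0.78) × 0.17 = 0.010846
Posterior odds = 0.044175 / 0.010846 ≈ 4.07.

4.07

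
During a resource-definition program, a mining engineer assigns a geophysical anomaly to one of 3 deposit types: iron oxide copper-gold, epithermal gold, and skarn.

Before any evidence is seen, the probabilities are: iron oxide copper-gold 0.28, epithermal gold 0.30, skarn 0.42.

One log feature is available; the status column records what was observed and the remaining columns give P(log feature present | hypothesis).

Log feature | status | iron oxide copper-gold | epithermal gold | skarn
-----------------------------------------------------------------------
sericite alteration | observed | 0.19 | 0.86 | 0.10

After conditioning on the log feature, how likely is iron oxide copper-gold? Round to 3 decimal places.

For each hypothesis, the unnormalized posterior weight is prior × likelihood:
  iron oxide copper-gold: 0.28 × 0.19 = 0.0532
  epithermal gold: 0.30 × 0.86 = 0.258
  skarn: 0.42 × 0.10 = 0.042
Marginal likelihood of the evidence = 0.3532.
P(iron oxide copper-gold | evidence) = 0.0532 / 0.3532 ≈ 0.151.

0.151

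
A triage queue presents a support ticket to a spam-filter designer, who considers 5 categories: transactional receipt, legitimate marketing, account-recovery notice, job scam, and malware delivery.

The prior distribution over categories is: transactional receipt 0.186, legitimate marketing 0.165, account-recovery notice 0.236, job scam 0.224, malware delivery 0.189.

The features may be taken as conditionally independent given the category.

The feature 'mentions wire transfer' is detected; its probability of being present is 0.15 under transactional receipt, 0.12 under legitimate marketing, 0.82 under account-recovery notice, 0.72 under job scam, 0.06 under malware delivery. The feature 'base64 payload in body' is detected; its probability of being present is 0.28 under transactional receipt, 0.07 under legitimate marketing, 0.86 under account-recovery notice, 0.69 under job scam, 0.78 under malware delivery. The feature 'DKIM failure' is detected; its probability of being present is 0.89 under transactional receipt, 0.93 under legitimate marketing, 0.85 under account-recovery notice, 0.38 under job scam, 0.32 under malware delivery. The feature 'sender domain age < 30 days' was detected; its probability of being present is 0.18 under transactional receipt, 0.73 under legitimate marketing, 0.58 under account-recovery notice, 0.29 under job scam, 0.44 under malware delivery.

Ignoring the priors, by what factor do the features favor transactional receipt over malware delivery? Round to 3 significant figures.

The Bayes factor is the ratio of the joint likelihoods of the feature pattern under the two hypotheses.
  transactional receipt: 0.15 × 0.28 × 0.89 × 0.18 = 0.0067284
  malware delivery: 0.06 × 0.78 × 0.32 × 0.44 = 0.0065894
Bayes factor = 0.0067284 / 0.0065894 ≈ 1.02

1.02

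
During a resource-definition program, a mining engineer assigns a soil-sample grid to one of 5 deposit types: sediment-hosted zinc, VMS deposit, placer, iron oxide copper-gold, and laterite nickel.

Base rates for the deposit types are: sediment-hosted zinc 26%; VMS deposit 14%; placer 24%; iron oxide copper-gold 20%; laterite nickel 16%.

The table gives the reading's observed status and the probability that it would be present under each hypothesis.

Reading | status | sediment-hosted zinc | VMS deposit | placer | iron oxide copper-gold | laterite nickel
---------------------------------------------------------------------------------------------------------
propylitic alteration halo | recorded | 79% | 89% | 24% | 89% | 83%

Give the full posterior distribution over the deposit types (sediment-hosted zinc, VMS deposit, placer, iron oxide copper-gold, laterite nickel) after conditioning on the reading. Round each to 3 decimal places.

0.294, 0.178, 0.082, 0.255, 0.190

By Bayes' rule, the unnormalized weight for each hypothesis is prior × likelihood:
  sediment-hosted zinc: 0.26 × 0.79 = 0.2054
  VMS deposit: 0.14 × 0.89 = 0.1246
  placer: 0.24 × 0.24 = 0.0576
  iron oxide copper-gold: 0.20 × 0.89 = 0.178
  laterite nickel: 0.16 × 0.83 = 0.1328
Normalizing constant Z = 0.2054 + 0.1246 + 0.0576 + 0.178 + 0.1328 = 0.6984.
P(sediment-hosted zinc | evidence) = 0.2054 / 0.6984 ≈ 0.294
P(VMS deposit | evidence) = 0.1246 / 0.6984 ≈ 0.178
P(placer | evidence) = 0.0576 / 0.6984 ≈ 0.082
P(iron oxide copper-gold | evidence) = 0.178 / 0.6984 ≈ 0.255
P(laterite nickel | evidence) = 0.1328 / 0.6984 ≈ 0.190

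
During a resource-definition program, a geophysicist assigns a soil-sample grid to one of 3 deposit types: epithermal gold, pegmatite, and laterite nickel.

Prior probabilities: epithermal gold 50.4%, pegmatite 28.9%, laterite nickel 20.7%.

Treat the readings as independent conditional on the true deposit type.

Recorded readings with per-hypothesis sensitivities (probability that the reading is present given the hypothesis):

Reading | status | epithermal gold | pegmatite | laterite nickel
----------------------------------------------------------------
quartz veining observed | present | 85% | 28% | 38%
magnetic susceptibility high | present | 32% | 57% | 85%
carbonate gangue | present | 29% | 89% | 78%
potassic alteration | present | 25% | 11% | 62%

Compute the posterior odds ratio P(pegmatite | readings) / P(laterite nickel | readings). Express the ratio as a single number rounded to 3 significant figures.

The normalizing constant cancels in an odds ratio, so compute prior × likelihood for the two hypotheses only:
  pegmatite: 0.289 × 0.28 × 0.57 × 0.89 × 0.11 = 0.0045156
  laterite nickel: 0.207 × 0.38 × 0.85 × 0.78 × 0.62 = 0.032334
Posterior odds = 0.0045156 / 0.032334 ≈ 0.140.

0.140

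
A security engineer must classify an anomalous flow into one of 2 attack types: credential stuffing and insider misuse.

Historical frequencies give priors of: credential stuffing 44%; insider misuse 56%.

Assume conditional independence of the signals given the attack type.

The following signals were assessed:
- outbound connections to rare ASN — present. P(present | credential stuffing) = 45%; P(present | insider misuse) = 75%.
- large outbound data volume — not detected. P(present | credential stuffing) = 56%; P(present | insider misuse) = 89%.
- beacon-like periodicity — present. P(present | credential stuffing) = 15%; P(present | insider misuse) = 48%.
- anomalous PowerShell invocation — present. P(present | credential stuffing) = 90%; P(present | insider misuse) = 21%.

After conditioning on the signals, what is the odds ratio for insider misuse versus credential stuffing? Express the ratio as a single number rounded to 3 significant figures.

The normalizing constant cancels in an odds ratio, so compute prior × likelihood for the two hypotheses only (using 1 − P(present | H) for each absent signal):
  insider misuse: 0.56 × 0.75 × (1 − 0.89) × 0.48 × 0.21 = 0.004657
  credential stuffing: 0.44 × 0.45 × (1 − 0.56) × 0.15 × 0.90 = 0.011761
Posterior odds = 0.004657 / 0.011761 ≈ 0.396.

0.396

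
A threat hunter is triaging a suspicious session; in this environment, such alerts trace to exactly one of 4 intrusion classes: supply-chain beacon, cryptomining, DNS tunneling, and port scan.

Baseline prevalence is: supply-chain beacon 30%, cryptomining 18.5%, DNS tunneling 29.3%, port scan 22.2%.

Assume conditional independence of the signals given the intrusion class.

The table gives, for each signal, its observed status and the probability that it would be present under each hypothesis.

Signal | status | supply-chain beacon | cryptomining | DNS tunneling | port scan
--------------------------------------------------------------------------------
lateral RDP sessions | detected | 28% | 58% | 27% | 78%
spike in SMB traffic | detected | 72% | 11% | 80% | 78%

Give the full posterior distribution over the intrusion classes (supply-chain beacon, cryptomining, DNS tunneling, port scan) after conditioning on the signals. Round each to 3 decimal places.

0.223, 0.044, 0.234, 0.499

Multiply each prior by the joint likelihood of the signal pattern:
  supply-chain beacon: 0.300 × 0.28 × 0.72 = 0.06048
  cryptomining: 0.185 × 0.58 × 0.11 = 0.011803
  DNS tunneling: 0.293 × 0.27 × 0.80 = 0.063288
  port scan: 0.222 × 0.78 × 0.78 = 0.13506
The unnormalized weights sum to 0.27064.
P(supply-chain beacon | evidence) = 0.06048 / 0.27064 ≈ 0.223
P(cryptomining | evidence) = 0.011803 / 0.27064 ≈ 0.044
P(DNS tunneling | evidence) = 0.063288 / 0.27064 ≈ 0.234
P(port scan | evidence) = 0.13506 / 0.27064 ≈ 0.499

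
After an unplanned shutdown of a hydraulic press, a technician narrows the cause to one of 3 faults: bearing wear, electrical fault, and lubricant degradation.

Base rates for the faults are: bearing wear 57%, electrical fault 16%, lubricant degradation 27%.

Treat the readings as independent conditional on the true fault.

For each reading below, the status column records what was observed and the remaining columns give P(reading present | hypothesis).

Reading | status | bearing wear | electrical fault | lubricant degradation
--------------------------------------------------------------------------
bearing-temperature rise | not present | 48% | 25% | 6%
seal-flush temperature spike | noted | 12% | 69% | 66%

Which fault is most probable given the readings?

lubricant degradation

For each hypothesis, the unnormalized posterior weight is prior × product of the reading likelihoods (using 1 − P(present | H) for each absent reading):
  bearing wear: 0.57 × (1 − 0.48) × 0.12 = 0.035568
  electrical fault: 0.16 × (1 − 0.25) × 0.69 = 0.0828
  lubricant degradation: 0.27 × (1 − 0.06) × 0.66 = 0.16751
Normalizing constant Z = 0.035568 + 0.0828 + 0.16751 = 0.28588.
P(bearing wear | evidence) ≈ 0.035568 / 0.28588 ≈ 0.124
P(electrical fault | evidence) ≈ 0.0828 / 0.28588 ≈ 0.290
P(lubricant degradation | evidence) ≈ 0.16751 / 0.28588 ≈ 0.586
The largest is 0.586, so lubricant degradation is most probable.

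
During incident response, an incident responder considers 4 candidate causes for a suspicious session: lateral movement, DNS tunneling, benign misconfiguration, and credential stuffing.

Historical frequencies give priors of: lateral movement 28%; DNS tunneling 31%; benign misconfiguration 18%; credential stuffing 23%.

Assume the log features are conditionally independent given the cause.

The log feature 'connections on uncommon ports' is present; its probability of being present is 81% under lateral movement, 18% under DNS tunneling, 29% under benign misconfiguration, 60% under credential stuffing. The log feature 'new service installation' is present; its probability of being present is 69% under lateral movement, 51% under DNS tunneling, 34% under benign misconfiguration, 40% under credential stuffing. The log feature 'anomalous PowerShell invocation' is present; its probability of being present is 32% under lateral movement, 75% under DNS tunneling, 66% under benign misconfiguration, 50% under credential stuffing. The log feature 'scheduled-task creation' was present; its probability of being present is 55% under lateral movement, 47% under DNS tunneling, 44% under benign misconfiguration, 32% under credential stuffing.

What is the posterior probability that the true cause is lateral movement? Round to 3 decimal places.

For each hypothesis, the unnormalized posterior weight is prior × product of the log feature likelihoods:
  lateral movement: 0.28 × 0.81 × 0.69 × 0.32 × 0.55 = 0.027543
  DNS tunneling: 0.31 × 0.18 × 0.51 × 0.75 × 0.47 = 0.010031
  benign misconfiguration: 0.18 × 0.29 × 0.34 × 0.66 × 0.44 = 0.005154
  credential stuffing: 0.23 × 0.60 × 0.40 × 0.50 × 0.32 = 0.008832
Marginal likelihood of the evidence = 0.05156.
P(lateral movement | evidence) = 0.027543 / 0.05156 ≈ 0.534.

0.534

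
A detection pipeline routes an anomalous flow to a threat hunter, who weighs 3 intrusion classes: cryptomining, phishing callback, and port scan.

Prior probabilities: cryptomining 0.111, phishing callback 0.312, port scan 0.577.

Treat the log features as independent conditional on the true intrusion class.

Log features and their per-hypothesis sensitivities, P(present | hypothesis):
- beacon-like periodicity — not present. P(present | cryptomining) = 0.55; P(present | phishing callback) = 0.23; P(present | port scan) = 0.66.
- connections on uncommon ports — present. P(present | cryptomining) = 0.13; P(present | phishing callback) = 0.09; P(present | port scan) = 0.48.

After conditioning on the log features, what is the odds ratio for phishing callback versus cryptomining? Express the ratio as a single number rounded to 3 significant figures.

The normalizing constant cancels in an odds ratio, so compute prior × likelihood for the two hypotheses only (using 1 − P(present | H) for each absent log feature):
  phishing callback: 0.312 × (1 − 0.23) × 0.09 = 0.021622
  cryptomining: 0.111 × (1 − 0.55) × 0.13 = 0.0064935
Odds(phishing callback : cryptomining) = 0.021622 / 0.0064935 ≈ 3.33.

3.33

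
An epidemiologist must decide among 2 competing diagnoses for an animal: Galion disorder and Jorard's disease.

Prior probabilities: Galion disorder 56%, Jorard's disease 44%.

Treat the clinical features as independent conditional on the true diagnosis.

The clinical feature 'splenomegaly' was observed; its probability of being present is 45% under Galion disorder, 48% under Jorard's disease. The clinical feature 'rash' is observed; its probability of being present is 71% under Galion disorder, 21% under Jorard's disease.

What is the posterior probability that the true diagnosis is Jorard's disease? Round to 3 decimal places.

By Bayes' rule with conditional independence, the unnormalized weight for each hypothesis is prior × ∏ likelihoods:
  Galion disorder: 0.56 × 0.45 × 0.71 = 0.17892
  Jorard's disease: 0.44 × 0.48 × 0.21 = 0.044352
Marginal likelihood of the evidence = 0.22327.
P(Jorard's disease | evidence) = 0.044352 / 0.22327 ≈ 0.199.

0.199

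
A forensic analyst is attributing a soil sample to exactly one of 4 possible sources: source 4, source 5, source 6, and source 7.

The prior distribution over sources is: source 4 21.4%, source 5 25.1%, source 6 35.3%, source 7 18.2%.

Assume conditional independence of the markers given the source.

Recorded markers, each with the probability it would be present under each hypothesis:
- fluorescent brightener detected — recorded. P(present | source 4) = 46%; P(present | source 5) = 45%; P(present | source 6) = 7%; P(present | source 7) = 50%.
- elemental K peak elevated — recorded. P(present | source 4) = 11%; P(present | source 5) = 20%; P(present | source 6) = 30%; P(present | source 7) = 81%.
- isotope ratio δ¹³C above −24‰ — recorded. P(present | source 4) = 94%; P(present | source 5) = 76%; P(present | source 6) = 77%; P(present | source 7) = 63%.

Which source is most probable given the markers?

source 7

Multiply each prior by the joint likelihood of the marker pattern:
  source 4: 0.214 × 0.46 × 0.11 × 0.94 = 0.010179
  source 5: 0.251 × 0.45 × 0.20 × 0.76 = 0.017168
  source 6: 0.353 × 0.07 × 0.30 × 0.77 = 0.005708
  source 7: 0.182 × 0.50 × 0.81 × 0.63 = 0.046437
Normalizing constant Z = 0.010179 + 0.017168 + 0.005708 + 0.046437 = 0.079492.
P(source 4 | evidence) ≈ 0.010179 / 0.079492 ≈ 0.128
P(source 5 | evidence) ≈ 0.017168 / 0.079492 ≈ 0.216
P(source 6 | evidence) ≈ 0.005708 / 0.079492 ≈ 0.072
P(source 7 | evidence) ≈ 0.046437 / 0.079492 ≈ 0.584
The largest is 0.584, so source 7 is most probable.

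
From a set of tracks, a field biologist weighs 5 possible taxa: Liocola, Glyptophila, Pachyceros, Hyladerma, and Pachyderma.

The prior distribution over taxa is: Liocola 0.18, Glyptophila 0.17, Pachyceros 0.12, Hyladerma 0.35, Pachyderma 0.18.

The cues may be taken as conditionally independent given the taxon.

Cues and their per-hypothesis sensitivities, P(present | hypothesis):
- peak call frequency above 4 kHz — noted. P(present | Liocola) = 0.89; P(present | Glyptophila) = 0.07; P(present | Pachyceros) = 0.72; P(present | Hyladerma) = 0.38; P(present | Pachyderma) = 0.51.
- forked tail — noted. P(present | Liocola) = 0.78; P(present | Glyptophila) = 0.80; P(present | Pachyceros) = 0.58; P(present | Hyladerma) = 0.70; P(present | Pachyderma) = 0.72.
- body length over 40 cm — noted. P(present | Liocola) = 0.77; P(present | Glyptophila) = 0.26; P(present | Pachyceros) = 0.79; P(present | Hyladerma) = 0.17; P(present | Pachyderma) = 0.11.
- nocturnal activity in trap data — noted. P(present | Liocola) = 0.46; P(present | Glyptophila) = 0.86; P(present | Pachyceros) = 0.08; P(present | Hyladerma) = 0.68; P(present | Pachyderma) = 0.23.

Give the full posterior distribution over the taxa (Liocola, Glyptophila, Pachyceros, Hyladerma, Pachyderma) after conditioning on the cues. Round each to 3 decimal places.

By Bayes' rule with conditional independence, the unnormalized weight for each hypothesis is prior × ∏ likelihoods:
  Liocola: 0.18 × 0.89 × 0.78 × 0.77 × 0.46 = 0.044259
  Glyptophila: 0.17 × 0.07 × 0.80 × 0.26 × 0.86 = 0.0021287
  Pachyceros: 0.12 × 0.72 × 0.58 × 0.79 × 0.08 = 0.0031671
  Hyladerma: 0.35 × 0.38 × 0.70 × 0.17 × 0.68 = 0.010762
  Pachyderma: 0.18 × 0.51 × 0.72 × 0.11 × 0.23 = 0.0016722
The unnormalized weights sum to 0.06199.
P(Liocola | evidence) = 0.044259 / 0.06199 ≈ 0.714
P(Glyptophila | evidence) = 0.0021287 / 0.06199 ≈ 0.034
P(Pachyceros | evidence) = 0.0031671 / 0.06199 ≈ 0.051
P(Hyladerma | evidence) = 0.010762 / 0.06199 ≈ 0.174
P(Pachyderma | evidence) = 0.0016722 / 0.06199 ≈ 0.027

0.714, 0.034, 0.051, 0.174, 0.027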